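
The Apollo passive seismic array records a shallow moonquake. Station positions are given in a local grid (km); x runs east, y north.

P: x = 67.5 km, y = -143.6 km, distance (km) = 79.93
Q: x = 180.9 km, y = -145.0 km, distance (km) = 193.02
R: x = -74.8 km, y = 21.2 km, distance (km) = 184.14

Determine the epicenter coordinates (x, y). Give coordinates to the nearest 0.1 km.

-12.0 km east, -151.9 km north

Circle about each station: (x − 67.5)² + (y + 143.6)² = 79.93²; (x − 180.9)² + (y + 145.0)² = 193.02²; (x + 74.8)² + (y − 21.2)² = 184.14².
Subtracting the P equation from the Q and R equations removes the quadratic terms:
226.8 x − 2.8 y = -2295.32
-284.6 x + 329.6 y = -46651.46
Solving the 2×2 system: x ≈ -12.0, y ≈ -151.9 km.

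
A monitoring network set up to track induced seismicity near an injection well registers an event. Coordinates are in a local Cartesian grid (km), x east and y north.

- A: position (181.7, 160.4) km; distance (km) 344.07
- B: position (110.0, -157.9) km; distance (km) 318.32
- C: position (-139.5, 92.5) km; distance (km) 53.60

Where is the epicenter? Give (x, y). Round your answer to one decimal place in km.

x ≈ -140.2 km, y ≈ 38.9 km

Circle about each station: (x − 181.7)² + (y − 160.4)² = 344.07²; (x − 110.0)² + (y + 157.9)² = 318.32²; (x + 139.5)² + (y − 92.5)² = 53.60².
Subtracting the A equation from the B and C equations removes the quadratic terms:
-143.4 x − 636.6 y = -4654.10
-642.4 x − 135.8 y = 84784.65
Solving the 2×2 system: x ≈ -140.2, y ≈ 38.9 km.
Check against A (with the unrounded x, y): √((x − 181.7)²+(y − 160.4)²) = 344.07 ≈ 344.07 km. ✓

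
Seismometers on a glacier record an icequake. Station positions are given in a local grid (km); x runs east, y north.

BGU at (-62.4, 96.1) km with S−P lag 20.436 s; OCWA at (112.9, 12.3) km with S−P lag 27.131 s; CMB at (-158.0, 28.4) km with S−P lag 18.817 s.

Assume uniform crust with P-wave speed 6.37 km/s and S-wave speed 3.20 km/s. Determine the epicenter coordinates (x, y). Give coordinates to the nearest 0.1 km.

(-55.0, -35.1)

Distance from S−P lag: d = Δt · v_P v_S / (v_P − v_S) = Δt · (6.37·3.20)/(6.37−3.20) ≈ 6.4303·Δt.
So d_BGU = 131.41, d_OCWA = 174.46, d_CMB = 121.00 km.
Circle about each station: (x + 62.4)² + (y − 96.1)² = 131.41²; (x − 112.9)² + (y − 12.3)² = 174.46²; (x + 158.0)² + (y − 28.4)² = 121.00².
Subtracting the BGU equation from the OCWA and CMB equations removes the quadratic terms:
350.6 x − 167.6 y = -13398.97
-191.2 x − 135.4 y = 15269.18
Solving the 2×2 system: x ≈ -55.0, y ≈ -35.1 km.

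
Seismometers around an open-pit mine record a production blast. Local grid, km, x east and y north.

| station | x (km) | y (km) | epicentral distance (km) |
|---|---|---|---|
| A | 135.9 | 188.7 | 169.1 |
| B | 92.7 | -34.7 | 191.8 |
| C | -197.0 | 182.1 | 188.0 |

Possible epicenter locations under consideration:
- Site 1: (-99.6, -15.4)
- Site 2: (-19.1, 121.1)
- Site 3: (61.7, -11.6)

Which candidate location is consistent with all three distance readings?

For each candidate, compare |candidate − station| to the reported distance:
Site 1: residuals A 142.5, B 1.5, C 32.2 → max 142.5 km
Site 2: residuals A 0.0, B 0.0, C 0.1 → max 0.1 km
Site 3: residuals A 44.5, B 153.1, C 135.2 → max 153.1 km
Only Site 2 has all residuals ≈ 0.

Site 2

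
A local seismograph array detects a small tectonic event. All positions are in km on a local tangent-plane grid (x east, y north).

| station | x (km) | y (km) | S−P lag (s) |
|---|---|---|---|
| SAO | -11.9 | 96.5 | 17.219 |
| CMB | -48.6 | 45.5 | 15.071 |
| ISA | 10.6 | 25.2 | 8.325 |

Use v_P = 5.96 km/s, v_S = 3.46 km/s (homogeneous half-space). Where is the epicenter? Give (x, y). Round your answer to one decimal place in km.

(48.6, -32.0)

Distance from S−P lag: d = Δt · v_P v_S / (v_P − v_S) = Δt · (5.96·3.46)/(5.96−3.46) ≈ 8.2486·Δt.
So d_SAO = 142.03, d_CMB = 124.32, d_ISA = 68.67 km.
Circle about each station: (x + 11.9)² + (y − 96.5)² = 142.03²; (x + 48.6)² + (y − 45.5)² = 124.32²; (x − 10.6)² + (y − 25.2)² = 68.67².
Subtracting the SAO equation from the CMB and ISA equations removes the quadratic terms:
-73.4 x − 102.0 y = -304.59
45.0 x − 142.6 y = 6750.49
Solving the 2×2 system: x ≈ 48.6, y ≈ -32.0 km.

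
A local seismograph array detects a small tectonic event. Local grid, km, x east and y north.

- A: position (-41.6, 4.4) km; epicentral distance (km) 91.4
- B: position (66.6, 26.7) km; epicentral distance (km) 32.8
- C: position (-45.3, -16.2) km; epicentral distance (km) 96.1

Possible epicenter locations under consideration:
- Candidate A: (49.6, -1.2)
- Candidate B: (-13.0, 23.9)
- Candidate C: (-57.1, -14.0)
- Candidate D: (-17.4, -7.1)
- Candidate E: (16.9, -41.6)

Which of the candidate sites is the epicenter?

For each candidate, compare |candidate − station| to the reported distance:
Candidate A: residuals A 0.0, B 0.1, C 0.0 → max 0.1 km
Candidate B: residuals A 56.8, B 46.8, C 44.6 → max 56.8 km
Candidate C: residuals A 67.3, B 97.4, C 84.1 → max 97.4 km
Candidate D: residuals A 64.6, B 57.7, C 66.8 → max 66.8 km
Candidate E: residuals A 17.0, B 51.7, C 28.9 → max 51.7 km
Only Candidate A has all residuals ≈ 0.

Candidate A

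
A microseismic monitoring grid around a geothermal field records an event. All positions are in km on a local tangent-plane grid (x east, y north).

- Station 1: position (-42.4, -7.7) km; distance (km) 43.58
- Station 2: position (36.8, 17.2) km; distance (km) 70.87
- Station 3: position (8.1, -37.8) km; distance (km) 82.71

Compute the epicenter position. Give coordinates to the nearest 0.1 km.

Circle about each station: (x + 42.4)² + (y + 7.7)² = 43.58²; (x − 36.8)² + (y − 17.2)² = 70.87²; (x − 8.1)² + (y + 37.8)² = 82.71².
Subtracting the Station 1 equation from the Station 2 and Station 3 equations removes the quadratic terms:
158.4 x + 49.8 y = -3330.31
101.0 x − 60.2 y = -5304.33
Solving the 2×2 system: x ≈ -31.9, y ≈ 34.6 km.

(-31.9, 34.6)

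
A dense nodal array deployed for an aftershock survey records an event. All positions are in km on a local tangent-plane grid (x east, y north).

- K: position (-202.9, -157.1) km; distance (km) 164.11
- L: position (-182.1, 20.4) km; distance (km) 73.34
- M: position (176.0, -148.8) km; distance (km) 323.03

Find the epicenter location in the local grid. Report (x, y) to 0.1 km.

Circle about each station: (x + 202.9)² + (y + 157.1)² = 164.11²; (x + 182.1)² + (y − 20.4)² = 73.34²; (x − 176.0)² + (y + 148.8)² = 323.03².
Subtracting pairs of circle equations eliminates x²+y² and gives linear equations (the radical axes):
41.6 x + 355.0 y = -10718.91
757.8 x + 16.6 y = -90147.67
Solving the 2×2 system: x ≈ -118.6, y ≈ -16.3 km.

-118.6 km east, -16.3 km north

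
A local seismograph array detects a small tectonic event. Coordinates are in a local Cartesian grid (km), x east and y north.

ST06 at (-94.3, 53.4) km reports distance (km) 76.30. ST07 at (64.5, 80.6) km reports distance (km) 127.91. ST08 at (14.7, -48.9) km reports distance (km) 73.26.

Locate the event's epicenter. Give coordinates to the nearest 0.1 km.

Circle about each station: (x + 94.3)² + (y − 53.4)² = 76.30²; (x − 64.5)² + (y − 80.6)² = 127.91²; (x − 14.7)² + (y + 48.9)² = 73.26².
Subtracting the ST06 equation from the ST07 and ST08 equations removes the quadratic terms:
317.6 x + 54.4 y = -11626.72
218.0 x − 204.6 y = -8682.09
Solving the 2×2 system: x ≈ -37.1, y ≈ 2.9 km.

(-37.1, 2.9)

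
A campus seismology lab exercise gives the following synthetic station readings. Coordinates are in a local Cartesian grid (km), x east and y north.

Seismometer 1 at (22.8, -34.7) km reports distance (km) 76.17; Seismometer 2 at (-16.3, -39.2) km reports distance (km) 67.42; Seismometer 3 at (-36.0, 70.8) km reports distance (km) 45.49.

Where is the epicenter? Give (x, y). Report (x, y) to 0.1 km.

Circle about each station: (x − 22.8)² + (y + 34.7)² = 76.17²; (x + 16.3)² + (y + 39.2)² = 67.42²; (x + 36.0)² + (y − 70.8)² = 45.49².
Subtracting pairs of circle equations eliminates x²+y² and gives linear equations (the radical axes):
-78.2 x − 9.0 y = 1334.81
-117.6 x + 211.0 y = 8317.24
Solving the 2×2 system: x ≈ -20.3, y ≈ 28.1 km.
Check against Seismometer 1 (with the unrounded x, y): √((x − 22.8)²+(y + 34.7)²) = 76.17 ≈ 76.17 km. ✓

-20.3 km east, 28.1 km north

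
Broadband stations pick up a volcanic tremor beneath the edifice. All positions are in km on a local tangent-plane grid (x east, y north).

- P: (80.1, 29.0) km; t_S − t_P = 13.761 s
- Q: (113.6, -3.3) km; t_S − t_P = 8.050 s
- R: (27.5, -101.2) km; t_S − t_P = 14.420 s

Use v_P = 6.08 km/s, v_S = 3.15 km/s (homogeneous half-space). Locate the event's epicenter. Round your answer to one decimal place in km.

Distance from S−P lag: d = Δt · v_P v_S / (v_P − v_S) = Δt · (6.08·3.15)/(6.08−3.15) ≈ 6.5365·Δt.
So d_P = 89.95, d_Q = 52.62, d_R = 94.26 km.
Circle about each station: (x − 80.1)² + (y − 29.0)² = 89.95²; (x − 113.6)² + (y + 3.3)² = 52.62²; (x − 27.5)² + (y + 101.2)² = 94.26².
Subtracting pairs of circle equations eliminates x²+y² and gives linear equations (the radical axes):
67.0 x − 64.6 y = 10980.98
-105.2 x − 260.4 y = 2946.73
Solving the 2×2 system: x ≈ 110.1, y ≈ -55.8 km.
Check against P (with the unrounded x, y): √((x − 80.1)²+(y − 29.0)²) = 89.95 ≈ 89.95 km. ✓

(110.1, -55.8)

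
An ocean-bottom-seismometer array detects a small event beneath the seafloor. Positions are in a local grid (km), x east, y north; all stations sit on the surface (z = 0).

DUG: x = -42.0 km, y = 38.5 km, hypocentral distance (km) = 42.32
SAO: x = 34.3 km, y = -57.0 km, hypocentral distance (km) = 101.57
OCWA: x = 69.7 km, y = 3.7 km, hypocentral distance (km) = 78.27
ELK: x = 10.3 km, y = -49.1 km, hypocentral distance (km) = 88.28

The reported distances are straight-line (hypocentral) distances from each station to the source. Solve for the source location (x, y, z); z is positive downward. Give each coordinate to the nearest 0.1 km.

Each station gives a sphere (x−x_i)² + (y−y_i)² + z² = d_i² (stations at z=0).
Subtracting the DUG sphere from SAO and OCWA: z² cancels, leaving linear equations in x and y:
152.6 x − 191.0 y = -7346.24
223.4 x − 69.6 y = -2709.68
Solving: x ≈ -0.195, y ≈ 38.306 km (keep extra digits for the depth step; rounded: -0.2, 38.3).
Then from the DUG sphere: z² = 42.32² − (x + 42.0)² − (y − 38.5)² with x = -0.195, y = 38.306, so z ≈ 6.579 ≈ 6.6 km.

x ≈ -0.2 km, y ≈ 38.3 km, depth ≈ 6.6 km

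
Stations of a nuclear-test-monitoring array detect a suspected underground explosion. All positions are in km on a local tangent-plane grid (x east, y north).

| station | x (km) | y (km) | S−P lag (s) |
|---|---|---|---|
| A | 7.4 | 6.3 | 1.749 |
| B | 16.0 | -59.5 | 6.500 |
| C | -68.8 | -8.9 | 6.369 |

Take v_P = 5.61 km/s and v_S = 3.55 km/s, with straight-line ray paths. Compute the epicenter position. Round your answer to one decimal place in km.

-7.7 km east, -1.3 km north

Distance from S−P lag: d = Δt · v_P v_S / (v_P − v_S) = Δt · (5.61·3.55)/(5.61−3.55) ≈ 9.6677·Δt.
So d_A = 16.91, d_B = 62.84, d_C = 61.57 km.
Circle about each station: (x − 7.4)² + (y − 6.3)² = 16.91²; (x − 16.0)² + (y + 59.5)² = 62.84²; (x + 68.8)² + (y + 8.9)² = 61.57².
Subtracting the A equation from the B and C equations removes the quadratic terms:
17.2 x − 131.6 y = 38.88
-152.4 x − 30.4 y = 1213.28
Solving the 2×2 system: x ≈ -7.7, y ≈ -1.3 km.
Check against A (with the unrounded x, y): √((x − 7.4)²+(y − 6.3)²) = 16.91 ≈ 16.91 km. ✓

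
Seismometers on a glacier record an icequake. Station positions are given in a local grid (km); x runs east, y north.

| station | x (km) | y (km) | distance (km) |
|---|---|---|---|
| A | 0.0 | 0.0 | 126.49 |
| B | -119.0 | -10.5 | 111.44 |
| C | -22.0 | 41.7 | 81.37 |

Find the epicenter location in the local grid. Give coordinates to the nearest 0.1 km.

-83.4 km east, 95.1 km north

Circle about each station: x² + y² = 126.49²; (x + 119.0)² + (y + 10.5)² = 111.44²; (x + 22.0)² + (y − 41.7)² = 81.37².
Subtracting pairs of circle equations eliminates x²+y² and gives linear equations (the radical axes):
-238.0 x − 21.0 y = 17852.10
-44.0 x + 83.4 y = 11601.53
Solving the 2×2 system: x ≈ -83.4, y ≈ 95.1 km.
Check against A (with the unrounded x, y): √(x²+y²) = 126.49 ≈ 126.49 km. ✓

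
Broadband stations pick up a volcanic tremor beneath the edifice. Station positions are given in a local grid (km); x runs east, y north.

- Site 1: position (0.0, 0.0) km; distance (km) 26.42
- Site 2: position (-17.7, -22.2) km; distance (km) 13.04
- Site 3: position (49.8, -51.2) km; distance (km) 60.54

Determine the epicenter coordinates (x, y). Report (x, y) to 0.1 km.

Circle about each station: x² + y² = 26.42²; (x + 17.7)² + (y + 22.2)² = 13.04²; (x − 49.8)² + (y + 51.2)² = 60.54².
Subtracting the Site 1 equation from the Site 2 and Site 3 equations removes the quadratic terms:
-35.4 x − 44.4 y = 1334.10
99.6 x − 102.4 y = 2134.40
Solving the 2×2 system: x ≈ -5.2, y ≈ -25.9 km.
Check against Site 1 (with the unrounded x, y): √(x²+y²) = 26.42 ≈ 26.42 km. ✓

x ≈ -5.2 km, y ≈ -25.9 km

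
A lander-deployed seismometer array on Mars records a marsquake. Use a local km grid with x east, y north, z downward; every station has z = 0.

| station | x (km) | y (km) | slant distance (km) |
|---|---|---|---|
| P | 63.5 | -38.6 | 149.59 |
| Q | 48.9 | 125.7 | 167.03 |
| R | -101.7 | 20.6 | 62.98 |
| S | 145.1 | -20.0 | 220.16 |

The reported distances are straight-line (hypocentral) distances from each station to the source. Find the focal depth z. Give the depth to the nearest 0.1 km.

depth ≈ 51.6 km

Each station gives a sphere (x−x_i)² + (y−y_i)² + z² = d_i² (stations at z=0).
Subtracting the P sphere from Q and R: z² cancels, leaving linear equations in x and y:
-29.2 x + 328.6 y = 7147.64
-330.4 x + 118.4 y = 23655.73
Solving: x ≈ -65.901, y ≈ 15.896 km (keep extra digits for the depth step; rounded: -65.9, 15.9).
Then from the P sphere: z² = 149.59² − (x − 63.5)² − (y + 38.6)² with x = -65.901, y = 15.896, so z ≈ 51.602 ≈ 51.6 km.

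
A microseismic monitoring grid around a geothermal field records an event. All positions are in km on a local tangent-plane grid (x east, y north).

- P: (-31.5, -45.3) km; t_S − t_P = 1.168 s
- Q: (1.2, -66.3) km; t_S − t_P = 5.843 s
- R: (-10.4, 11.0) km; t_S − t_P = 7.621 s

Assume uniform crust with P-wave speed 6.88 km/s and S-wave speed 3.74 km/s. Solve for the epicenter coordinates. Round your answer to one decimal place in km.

(-40.9, -43.5)

Distance from S−P lag: d = Δt · v_P v_S / (v_P − v_S) = Δt · (6.88·3.74)/(6.88−3.74) ≈ 8.1946·Δt.
So d_P = 9.57, d_Q = 47.88, d_R = 62.45 km.
Circle about each station: (x + 31.5)² + (y + 45.3)² = 9.57²; (x − 1.2)² + (y + 66.3)² = 47.88²; (x + 10.4)² + (y − 11.0)² = 62.45².
Subtracting the P equation from the Q and R equations removes the quadratic terms:
65.4 x − 42.0 y = -848.12
42.2 x + 112.6 y = -6623.60
Solving the 2×2 system: x ≈ -40.9, y ≈ -43.5 km.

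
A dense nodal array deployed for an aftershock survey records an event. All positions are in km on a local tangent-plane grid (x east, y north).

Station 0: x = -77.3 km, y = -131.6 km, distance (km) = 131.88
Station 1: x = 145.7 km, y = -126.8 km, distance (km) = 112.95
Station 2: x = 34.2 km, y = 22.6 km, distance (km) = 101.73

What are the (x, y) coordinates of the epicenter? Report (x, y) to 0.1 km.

(43.5, -78.7)

Circle about each station: (x + 77.3)² + (y + 131.6)² = 131.88²; (x − 145.7)² + (y + 126.8)² = 112.95²; (x − 34.2)² + (y − 22.6)² = 101.73².
Subtracting pairs of circle equations eliminates x²+y² and gives linear equations (the radical axes):
446.0 x + 9.6 y = 18647.51
223.0 x + 308.4 y = -14570.11
Solving the 2×2 system: x ≈ 43.5, y ≈ -78.7 km.
Check against Station 0 (with the unrounded x, y): √((x + 77.3)²+(y + 131.6)²) = 131.88 ≈ 131.88 km. ✓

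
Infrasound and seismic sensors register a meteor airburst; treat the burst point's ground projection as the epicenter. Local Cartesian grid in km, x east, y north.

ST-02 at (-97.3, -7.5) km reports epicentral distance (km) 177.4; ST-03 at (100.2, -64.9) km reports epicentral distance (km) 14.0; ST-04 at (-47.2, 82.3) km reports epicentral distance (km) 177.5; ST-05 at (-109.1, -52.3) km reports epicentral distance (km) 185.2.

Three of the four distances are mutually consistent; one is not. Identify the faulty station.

ST-03

Solve using three stations at a time. Using ST-02, ST-04, ST-05 (subtract circle equations pairwise → linear system) gives (x, y) ≈ (76.1, -45.6).
Distances from that point to each station vs reported:
  ST-02: calculated 177.5 vs reported 177.4 → residual 0.1 km
  ST-03: calculated 30.9 vs reported 14.0 → residual 16.9 km
  ST-04: calculated 177.6 vs reported 177.5 → residual 0.1 km
  ST-05: calculated 185.3 vs reported 185.2 → residual 0.1 km
ST-02, ST-04, ST-05 are mutually consistent (residuals ≈ 0); ST-03 is off by 16.9 km.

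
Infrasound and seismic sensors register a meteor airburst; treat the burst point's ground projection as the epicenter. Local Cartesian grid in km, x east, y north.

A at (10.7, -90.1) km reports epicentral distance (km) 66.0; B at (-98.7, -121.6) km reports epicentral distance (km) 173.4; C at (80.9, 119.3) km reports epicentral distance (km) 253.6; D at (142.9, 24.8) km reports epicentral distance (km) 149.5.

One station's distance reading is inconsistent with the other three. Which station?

C

Solve using three stations at a time. Using A, B, D (subtract circle equations pairwise → linear system) gives (x, y) ≈ (74.1, -107.8).
Distances from that point to each station vs reported:
  A: calculated 65.8 vs reported 66.0 → residual 0.2 km
  B: calculated 173.3 vs reported 173.4 → residual 0.1 km
  C: calculated 227.2 vs reported 253.6 → residual 26.4 km
  D: calculated 149.4 vs reported 149.5 → residual 0.1 km
A, B, D are mutually consistent (residuals ≈ 0); C is off by 26.4 km.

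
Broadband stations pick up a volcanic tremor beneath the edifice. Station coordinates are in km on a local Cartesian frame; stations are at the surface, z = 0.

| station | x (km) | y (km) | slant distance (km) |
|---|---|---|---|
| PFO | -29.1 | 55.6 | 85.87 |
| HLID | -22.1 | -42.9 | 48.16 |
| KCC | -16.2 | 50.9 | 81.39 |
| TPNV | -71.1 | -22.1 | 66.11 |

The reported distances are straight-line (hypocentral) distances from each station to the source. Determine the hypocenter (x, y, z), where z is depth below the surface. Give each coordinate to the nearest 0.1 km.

Each station gives a sphere (x−x_i)² + (y−y_i)² + z² = d_i² (stations at z=0).
Subtracting the PFO sphere from HLID and KCC: z² cancels, leaving linear equations in x and y:
14.0 x − 197.0 y = 3444.92
25.8 x − 9.4 y = -335.60
Solving: x ≈ -19.894, y ≈ -18.901 km (keep extra digits for the depth step; rounded: -19.9, -18.9).
Then from the PFO sphere: z² = 85.87² − (x + 29.1)² − (y − 55.6)² with x = -19.894, y = -18.901, so z ≈ 41.695 ≈ 41.7 km.
Check against TPNV (with the unrounded solution): distance 66.11 ≈ 66.11 km. ✓

(-19.9, -18.9, 41.7)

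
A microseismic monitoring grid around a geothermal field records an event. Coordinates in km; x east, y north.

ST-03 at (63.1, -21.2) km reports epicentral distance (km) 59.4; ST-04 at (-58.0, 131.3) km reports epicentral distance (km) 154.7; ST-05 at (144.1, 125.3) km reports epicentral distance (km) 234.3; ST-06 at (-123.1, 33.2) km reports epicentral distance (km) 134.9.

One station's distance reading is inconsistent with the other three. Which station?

Solve using three stations at a time. Using ST-03, ST-04, ST-06 (subtract circle equations pairwise → linear system) gives (x, y) ≈ (4.7, -10.2).
Distances from that point to each station vs reported:
  ST-03: calculated 59.5 vs reported 59.4 → residual 0.1 km
  ST-04: calculated 154.7 vs reported 154.7 → residual 0.0 km
  ST-05: calculated 194.4 vs reported 234.3 → residual 39.9 km
  ST-06: calculated 134.9 vs reported 134.9 → residual 0.0 km
ST-03, ST-04, ST-06 are mutually consistent (residuals ≈ 0); ST-05 is off by 39.9 km.

ST-05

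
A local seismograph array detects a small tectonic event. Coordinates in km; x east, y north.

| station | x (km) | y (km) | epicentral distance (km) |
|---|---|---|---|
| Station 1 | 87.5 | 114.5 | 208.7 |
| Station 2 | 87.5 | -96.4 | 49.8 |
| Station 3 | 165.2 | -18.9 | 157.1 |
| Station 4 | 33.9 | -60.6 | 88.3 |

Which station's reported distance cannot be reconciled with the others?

Solve using three stations at a time. Using Station 2, Station 3, Station 4 (subtract circle equations pairwise → linear system) gives (x, y) ≈ (67.8, -142.2).
Distances from that point to each station vs reported:
  Station 1: calculated 257.4 vs reported 208.7 → residual 48.7 km
  Station 2: calculated 49.8 vs reported 49.8 → residual 0.0 km
  Station 3: calculated 157.1 vs reported 157.1 → residual 0.0 km
  Station 4: calculated 88.3 vs reported 88.3 → residual 0.0 km
Station 2, Station 3, Station 4 are mutually consistent (residuals ≈ 0); Station 1 is off by 48.7 km.

Station 1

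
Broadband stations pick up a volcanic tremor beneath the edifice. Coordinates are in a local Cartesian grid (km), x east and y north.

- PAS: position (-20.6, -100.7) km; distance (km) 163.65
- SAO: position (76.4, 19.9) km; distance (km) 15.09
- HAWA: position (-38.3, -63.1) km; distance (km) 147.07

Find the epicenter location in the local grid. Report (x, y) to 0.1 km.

71.9 km east, 34.3 km north

Circle about each station: (x + 20.6)² + (y + 100.7)² = 163.65²; (x − 76.4)² + (y − 19.9)² = 15.09²; (x + 38.3)² + (y + 63.1)² = 147.07².
Subtracting the PAS equation from the SAO and HAWA equations removes the quadratic terms:
194.0 x + 241.2 y = 22221.73
-35.4 x + 75.2 y = 35.39
Solving the 2×2 system: x ≈ 71.9, y ≈ 34.3 km.
Check against PAS (with the unrounded x, y): √((x + 20.6)²+(y + 100.7)²) = 163.65 ≈ 163.65 km. ✓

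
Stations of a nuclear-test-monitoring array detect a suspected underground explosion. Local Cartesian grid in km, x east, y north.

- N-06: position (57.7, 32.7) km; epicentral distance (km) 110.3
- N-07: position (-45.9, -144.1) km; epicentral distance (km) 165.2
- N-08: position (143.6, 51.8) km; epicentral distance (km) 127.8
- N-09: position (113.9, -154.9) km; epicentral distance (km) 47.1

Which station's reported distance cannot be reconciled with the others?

N-09

Solve using three stations at a time. Using N-06, N-07, N-08 (subtract circle equations pairwise → linear system) gives (x, y) ≈ (101.1, -68.7).
Distances from that point to each station vs reported:
  N-06: calculated 110.3 vs reported 110.3 → residual 0.0 km
  N-07: calculated 165.2 vs reported 165.2 → residual 0.0 km
  N-08: calculated 127.8 vs reported 127.8 → residual 0.0 km
  N-09: calculated 87.2 vs reported 47.1 → residual 40.1 km
N-06, N-07, N-08 are mutually consistent (residuals ≈ 0); N-09 is off by 40.1 km.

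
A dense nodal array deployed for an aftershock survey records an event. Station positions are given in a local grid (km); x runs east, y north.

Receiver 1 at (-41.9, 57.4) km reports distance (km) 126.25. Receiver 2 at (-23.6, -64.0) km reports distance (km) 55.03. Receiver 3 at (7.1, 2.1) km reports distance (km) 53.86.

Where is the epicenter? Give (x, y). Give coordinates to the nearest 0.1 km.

28.8 km east, -47.2 km north

Circle about each station: (x + 41.9)² + (y − 57.4)² = 126.25²; (x + 23.6)² + (y + 64.0)² = 55.03²; (x − 7.1)² + (y − 2.1)² = 53.86².
Subtracting the Receiver 1 equation from the Receiver 2 and Receiver 3 equations removes the quadratic terms:
36.6 x − 242.8 y = 12513.35
98.0 x − 110.6 y = 8042.61
Solving the 2×2 system: x ≈ 28.8, y ≈ -47.2 km.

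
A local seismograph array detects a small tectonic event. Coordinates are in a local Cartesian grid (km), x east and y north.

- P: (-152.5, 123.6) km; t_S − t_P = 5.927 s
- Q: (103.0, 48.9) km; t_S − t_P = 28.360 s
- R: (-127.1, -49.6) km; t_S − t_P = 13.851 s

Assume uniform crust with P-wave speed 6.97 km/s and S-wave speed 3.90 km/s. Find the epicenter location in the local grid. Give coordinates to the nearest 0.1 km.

Distance from S−P lag: d = Δt · v_P v_S / (v_P − v_S) = Δt · (6.97·3.90)/(6.97−3.90) ≈ 8.8544·Δt.
So d_P = 52.48, d_Q = 251.11, d_R = 122.64 km.
Circle about each station: (x + 152.5)² + (y − 123.6)² = 52.48²; (x − 103.0)² + (y − 48.9)² = 251.11²; (x + 127.1)² + (y + 49.6)² = 122.64².
Subtracting pairs of circle equations eliminates x²+y² and gives linear equations (the radical axes):
511.0 x − 149.4 y = -85835.08
50.8 x − 346.4 y = -32205.06
Solving the 2×2 system: x ≈ -147.1, y ≈ 71.4 km.
Check against P (with the unrounded x, y): √((x + 152.5)²+(y − 123.6)²) = 52.48 ≈ 52.48 km. ✓

x ≈ -147.1 km, y ≈ 71.4 km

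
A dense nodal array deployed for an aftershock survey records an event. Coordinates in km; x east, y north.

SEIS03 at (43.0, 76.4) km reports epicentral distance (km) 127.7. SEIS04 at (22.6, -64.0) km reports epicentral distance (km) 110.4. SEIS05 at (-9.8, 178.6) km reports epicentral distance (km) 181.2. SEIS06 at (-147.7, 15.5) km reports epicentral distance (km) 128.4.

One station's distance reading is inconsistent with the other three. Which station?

Solve using three stations at a time. Using SEIS03, SEIS04, SEIS05 (subtract circle equations pairwise → linear system) gives (x, y) ≈ (-63.1, 5.5).
Distances from that point to each station vs reported:
  SEIS03: calculated 127.6 vs reported 127.7 → residual 0.1 km
  SEIS04: calculated 110.3 vs reported 110.4 → residual 0.1 km
  SEIS05: calculated 181.2 vs reported 181.2 → residual 0.0 km
  SEIS06: calculated 85.2 vs reported 128.4 → residual 43.2 km
SEIS03, SEIS04, SEIS05 are mutually consistent (residuals ≈ 0); SEIS06 is off by 43.2 km.

SEIS06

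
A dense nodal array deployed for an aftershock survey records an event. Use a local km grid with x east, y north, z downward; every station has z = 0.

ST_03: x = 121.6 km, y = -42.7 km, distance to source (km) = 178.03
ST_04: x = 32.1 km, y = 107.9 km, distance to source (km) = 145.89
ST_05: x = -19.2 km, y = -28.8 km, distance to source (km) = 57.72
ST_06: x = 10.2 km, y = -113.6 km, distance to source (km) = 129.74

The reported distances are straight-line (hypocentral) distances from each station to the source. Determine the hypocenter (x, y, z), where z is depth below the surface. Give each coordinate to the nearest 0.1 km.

Each station gives a sphere (x−x_i)² + (y−y_i)² + z² = d_i² (stations at z=0).
Subtracting the ST_03 sphere from ST_04 and ST_05: z² cancels, leaving linear equations in x and y:
-179.0 x + 301.2 y = 6473.76
-281.6 x + 27.8 y = 12951.31
Solving: x ≈ -46.604, y ≈ -6.203 km (keep extra digits for the depth step; rounded: -46.6, -6.2).
Then from the ST_03 sphere: z² = 178.03² − (x − 121.6)² − (y + 42.7)² with x = -46.604, y = -6.203, so z ≈ 45.498 ≈ 45.5 km.
Check against ST_06 (with the unrounded solution): distance 129.73 ≈ 129.74 km. ✓

(-46.6, -6.2, 45.5)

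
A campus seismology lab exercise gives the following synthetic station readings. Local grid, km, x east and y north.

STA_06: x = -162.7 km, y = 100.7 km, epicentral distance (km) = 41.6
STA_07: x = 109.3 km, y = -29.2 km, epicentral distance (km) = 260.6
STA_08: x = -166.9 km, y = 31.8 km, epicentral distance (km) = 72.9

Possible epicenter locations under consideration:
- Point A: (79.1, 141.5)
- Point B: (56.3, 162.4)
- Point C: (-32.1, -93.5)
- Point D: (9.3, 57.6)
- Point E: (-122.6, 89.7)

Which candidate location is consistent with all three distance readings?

Point E

For each candidate, compare |candidate − station| to the reported distance:
Point A: residuals STA_06 203.6, STA_07 87.2, STA_08 196.5 → max 203.6 km
Point B: residuals STA_06 185.9, STA_07 61.8, STA_08 185.7 → max 185.9 km
Point C: residuals STA_06 192.4, STA_07 105.3, STA_08 111.1 → max 192.4 km
Point D: residuals STA_06 135.7, STA_07 128.2, STA_08 105.2 → max 135.7 km
Point E: residuals STA_06 0.0, STA_07 0.0, STA_08 0.0 → max 0.0 km
Only Point E has all residuals ≈ 0.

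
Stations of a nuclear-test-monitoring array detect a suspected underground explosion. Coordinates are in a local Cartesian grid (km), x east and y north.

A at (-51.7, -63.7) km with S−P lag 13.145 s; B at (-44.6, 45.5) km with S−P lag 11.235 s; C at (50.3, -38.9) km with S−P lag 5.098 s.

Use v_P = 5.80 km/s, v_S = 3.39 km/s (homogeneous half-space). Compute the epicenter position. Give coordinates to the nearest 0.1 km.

Distance from S−P lag: d = Δt · v_P v_S / (v_P − v_S) = Δt · (5.80·3.39)/(5.80−3.39) ≈ 8.1585·Δt.
So d_A = 107.24, d_B = 91.66, d_C = 41.59 km.
Circle about each station: (x + 51.7)² + (y + 63.7)² = 107.24²; (x + 44.6)² + (y − 45.5)² = 91.66²; (x − 50.3)² + (y + 38.9)² = 41.59².
Subtracting the A equation from the B and C equations removes the quadratic terms:
14.2 x + 218.4 y = 427.69
204.0 x + 49.6 y = 7083.41
Solving the 2×2 system: x ≈ 34.8, y ≈ -0.3 km.
Check against A (with the unrounded x, y): √((x + 51.7)²+(y + 63.7)²) = 107.24 ≈ 107.24 km. ✓

(34.8, -0.3)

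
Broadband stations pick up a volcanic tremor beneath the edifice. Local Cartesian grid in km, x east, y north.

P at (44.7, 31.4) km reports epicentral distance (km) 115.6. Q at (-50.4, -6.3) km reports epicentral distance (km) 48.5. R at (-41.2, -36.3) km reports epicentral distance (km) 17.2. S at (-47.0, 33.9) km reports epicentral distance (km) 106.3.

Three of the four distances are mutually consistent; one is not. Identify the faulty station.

S

Solve using three stations at a time. Using P, Q, R (subtract circle equations pairwise → linear system) gives (x, y) ≈ (-35.0, -52.3).
Distances from that point to each station vs reported:
  P: calculated 115.6 vs reported 115.6 → residual 0.0 km
  Q: calculated 48.5 vs reported 48.5 → residual 0.0 km
  R: calculated 17.1 vs reported 17.2 → residual 0.1 km
  S: calculated 87.0 vs reported 106.3 → residual 19.3 km
P, Q, R are mutually consistent (residuals ≈ 0); S is off by 19.3 km.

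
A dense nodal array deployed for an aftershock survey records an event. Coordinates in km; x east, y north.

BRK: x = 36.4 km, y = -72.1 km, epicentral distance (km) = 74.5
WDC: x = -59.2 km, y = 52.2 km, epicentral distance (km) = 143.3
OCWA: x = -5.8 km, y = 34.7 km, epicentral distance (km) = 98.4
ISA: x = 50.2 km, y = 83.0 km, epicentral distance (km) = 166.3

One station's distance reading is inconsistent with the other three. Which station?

WDC

Solve using three stations at a time. Using BRK, OCWA, ISA (subtract circle equations pairwise → linear system) gives (x, y) ≈ (-36.9, -58.7).
Distances from that point to each station vs reported:
  BRK: calculated 74.5 vs reported 74.5 → residual 0.0 km
  WDC: calculated 113.1 vs reported 143.3 → residual 30.2 km
  OCWA: calculated 98.4 vs reported 98.4 → residual 0.0 km
  ISA: calculated 166.3 vs reported 166.3 → residual 0.0 km
BRK, OCWA, ISA are mutually consistent (residuals ≈ 0); WDC is off by 30.2 km.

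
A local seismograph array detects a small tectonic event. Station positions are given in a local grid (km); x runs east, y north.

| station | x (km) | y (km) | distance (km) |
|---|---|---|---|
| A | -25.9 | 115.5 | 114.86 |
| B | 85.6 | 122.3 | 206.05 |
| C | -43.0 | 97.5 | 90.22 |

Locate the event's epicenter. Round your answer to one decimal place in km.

Circle about each station: (x + 25.9)² + (y − 115.5)² = 114.86²; (x − 85.6)² + (y − 122.3)² = 206.05²; (x + 43.0)² + (y − 97.5)² = 90.22².
Subtracting the A equation from the B and C equations removes the quadratic terms:
223.0 x + 13.6 y = -20990.19
-34.2 x − 36.0 y = 2397.36
Solving the 2×2 system: x ≈ -95.6, y ≈ 24.2 km.
Check against A (with the unrounded x, y): √((x + 25.9)²+(y − 115.5)²) = 114.84 ≈ 114.86 km. ✓

(-95.6, 24.2)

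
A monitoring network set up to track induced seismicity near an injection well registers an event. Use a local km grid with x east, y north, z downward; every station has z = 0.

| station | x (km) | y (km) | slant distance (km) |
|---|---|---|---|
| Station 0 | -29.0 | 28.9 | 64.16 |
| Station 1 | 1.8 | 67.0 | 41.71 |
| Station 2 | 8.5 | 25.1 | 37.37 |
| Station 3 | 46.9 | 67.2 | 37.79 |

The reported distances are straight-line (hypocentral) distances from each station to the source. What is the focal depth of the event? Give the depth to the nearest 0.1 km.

24.5 km

Each station gives a sphere (x−x_i)² + (y−y_i)² + z² = d_i² (stations at z=0).
Subtracting the Station 0 sphere from Station 1 and Station 2: z² cancels, leaving linear equations in x and y:
61.6 x + 76.2 y = 5192.81
75.0 x − 7.6 y = 1746.04
Solving: x ≈ 27.901, y ≈ 45.592 km (keep extra digits for the depth step; rounded: 27.9, 45.6).
Then from the Station 0 sphere: z² = 64.16² − (x + 29.0)² − (y − 28.9)² with x = 27.901, y = 45.592, so z ≈ 24.498 ≈ 24.5 km.
Check against Station 3 (with the unrounded solution): distance 37.79 ≈ 37.79 km. ✓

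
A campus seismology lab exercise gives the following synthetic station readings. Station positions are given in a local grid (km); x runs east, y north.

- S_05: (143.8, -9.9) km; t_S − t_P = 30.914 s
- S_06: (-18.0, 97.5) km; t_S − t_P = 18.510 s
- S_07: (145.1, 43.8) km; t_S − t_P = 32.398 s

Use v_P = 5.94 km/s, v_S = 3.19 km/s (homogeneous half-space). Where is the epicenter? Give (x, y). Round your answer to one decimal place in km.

Distance from S−P lag: d = Δt · v_P v_S / (v_P − v_S) = Δt · (5.94·3.19)/(5.94−3.19) ≈ 6.8904·Δt.
So d_S_05 = 213.01, d_S_06 = 127.54, d_S_07 = 223.24 km.
Circle about each station: (x − 143.8)² + (y + 9.9)² = 213.01²; (x + 18.0)² + (y − 97.5)² = 127.54²; (x − 145.1)² + (y − 43.8)² = 223.24².
Subtracting the S_05 equation from the S_06 and S_07 equations removes the quadratic terms:
-323.6 x + 214.8 y = 18160.61
2.6 x + 107.4 y = -2266.84
Solving the 2×2 system: x ≈ -69.0, y ≈ -19.4 km.
Check against S_05 (with the unrounded x, y): √((x − 143.8)²+(y + 9.9)²) = 213.04 ≈ 213.01 km. ✓

-69.0 km east, -19.4 km north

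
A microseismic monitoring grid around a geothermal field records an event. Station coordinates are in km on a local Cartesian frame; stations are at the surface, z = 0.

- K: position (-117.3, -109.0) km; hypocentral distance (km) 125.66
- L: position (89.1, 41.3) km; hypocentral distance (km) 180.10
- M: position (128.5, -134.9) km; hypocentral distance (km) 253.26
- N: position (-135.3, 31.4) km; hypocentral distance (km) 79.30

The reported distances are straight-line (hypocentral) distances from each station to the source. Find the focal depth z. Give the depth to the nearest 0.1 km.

Each station gives a sphere (x−x_i)² + (y−y_i)² + z² = d_i² (stations at z=0).
Subtracting the K sphere from L and M: z² cancels, leaving linear equations in x and y:
412.8 x + 300.6 y = -32641.36
491.6 x − 51.8 y = -39280.22
Solving: x ≈ -79.798, y ≈ 0.995 km (keep extra digits for the depth step; rounded: -79.8, 1.0).
Then from the K sphere: z² = 125.66² − (x + 117.3)² − (y + 109.0)² with x = -79.798, y = 0.995, so z ≈ 47.803 ≈ 47.8 km.

47.8 km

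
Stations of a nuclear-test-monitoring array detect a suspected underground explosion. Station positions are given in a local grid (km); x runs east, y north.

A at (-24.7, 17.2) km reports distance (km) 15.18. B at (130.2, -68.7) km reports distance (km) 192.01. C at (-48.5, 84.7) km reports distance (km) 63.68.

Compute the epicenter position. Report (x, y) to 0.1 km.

x ≈ -39.2 km, y ≈ 21.7 km

Circle about each station: (x + 24.7)² + (y − 17.2)² = 15.18²; (x − 130.2)² + (y + 68.7)² = 192.01²; (x + 48.5)² + (y − 84.7)² = 63.68².
Subtracting the A equation from the B and C equations removes the quadratic terms:
309.8 x − 171.8 y = -15871.61
-47.6 x + 135.0 y = 4795.70
Solving the 2×2 system: x ≈ -39.2, y ≈ 21.7 km.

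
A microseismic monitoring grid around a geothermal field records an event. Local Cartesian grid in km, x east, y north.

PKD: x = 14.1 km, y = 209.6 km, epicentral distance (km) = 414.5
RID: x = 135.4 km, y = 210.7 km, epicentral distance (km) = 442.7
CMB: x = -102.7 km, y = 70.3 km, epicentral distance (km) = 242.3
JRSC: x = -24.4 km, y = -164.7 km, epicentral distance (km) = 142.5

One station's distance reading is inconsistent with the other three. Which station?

Solve using three stations at a time. Using PKD, CMB, JRSC (subtract circle equations pairwise → linear system) gives (x, y) ≈ (-166.8, -163.3).
Distances from that point to each station vs reported:
  PKD: calculated 414.5 vs reported 414.5 → residual 0.0 km
  RID: calculated 480.8 vs reported 442.7 → residual 38.1 km
  CMB: calculated 242.2 vs reported 242.3 → residual 0.1 km
  JRSC: calculated 142.4 vs reported 142.5 → residual 0.1 km
PKD, CMB, JRSC are mutually consistent (residuals ≈ 0); RID is off by 38.1 km.

RID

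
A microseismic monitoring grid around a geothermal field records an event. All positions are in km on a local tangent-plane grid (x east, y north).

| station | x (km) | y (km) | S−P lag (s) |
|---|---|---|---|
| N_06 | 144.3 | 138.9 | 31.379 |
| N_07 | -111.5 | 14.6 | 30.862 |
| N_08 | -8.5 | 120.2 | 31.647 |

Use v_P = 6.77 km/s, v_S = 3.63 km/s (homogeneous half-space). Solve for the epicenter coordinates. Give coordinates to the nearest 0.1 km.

99.7 km east, -102.6 km north

Distance from S−P lag: d = Δt · v_P v_S / (v_P − v_S) = Δt · (6.77·3.63)/(6.77−3.63) ≈ 7.8265·Δt.
So d_N_06 = 245.59, d_N_07 = 241.54, d_N_08 = 247.68 km.
Circle about each station: (x − 144.3)² + (y − 138.9)² = 245.59²; (x + 111.5)² + (y − 14.6)² = 241.54²; (x + 8.5)² + (y − 120.2)² = 247.68².
Subtracting the N_06 equation from the N_07 and N_08 equations removes the quadratic terms:
-511.6 x − 248.6 y = -25497.41
-305.6 x − 37.4 y = -26626.34
Solving the 2×2 system: x ≈ 99.7, y ≈ -102.6 km.
Check against N_06 (with the unrounded x, y): √((x − 144.3)²+(y − 138.9)²) = 245.56 ≈ 245.59 km. ✓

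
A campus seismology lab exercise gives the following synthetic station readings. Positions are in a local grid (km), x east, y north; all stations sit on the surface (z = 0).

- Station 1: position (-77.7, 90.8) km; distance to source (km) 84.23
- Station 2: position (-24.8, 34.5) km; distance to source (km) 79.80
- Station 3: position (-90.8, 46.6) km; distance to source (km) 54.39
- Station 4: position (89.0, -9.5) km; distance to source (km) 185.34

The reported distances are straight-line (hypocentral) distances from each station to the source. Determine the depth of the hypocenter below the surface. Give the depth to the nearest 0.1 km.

Each station gives a sphere (x−x_i)² + (y−y_i)² + z² = d_i² (stations at z=0).
Subtracting the Station 1 sphere from Station 2 and Station 3: z² cancels, leaving linear equations in x and y:
105.8 x − 112.6 y = -11749.99
-26.2 x − 88.4 y = 270.69
Solving: x ≈ -86.905, y ≈ 22.695 km (keep extra digits for the depth step; rounded: -86.9, 22.7).
Then from the Station 1 sphere: z² = 84.23² − (x + 77.7)² − (y − 90.8)² with x = -86.905, y = 22.695, so z ≈ 48.700 ≈ 48.7 km.

depth ≈ 48.7 km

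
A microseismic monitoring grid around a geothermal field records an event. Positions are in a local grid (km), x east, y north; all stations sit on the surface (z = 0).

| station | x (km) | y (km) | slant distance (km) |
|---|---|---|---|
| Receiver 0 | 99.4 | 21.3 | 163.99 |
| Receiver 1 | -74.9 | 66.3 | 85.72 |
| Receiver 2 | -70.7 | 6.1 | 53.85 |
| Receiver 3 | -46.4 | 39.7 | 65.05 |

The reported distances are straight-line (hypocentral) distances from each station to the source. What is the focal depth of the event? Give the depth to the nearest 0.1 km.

z ≈ 51.2 km

Each station gives a sphere (x−x_i)² + (y−y_i)² + z² = d_i² (stations at z=0).
Subtracting the Receiver 0 sphere from Receiver 1 and Receiver 2: z² cancels, leaving linear equations in x and y:
-348.6 x + 90.0 y = 19216.45
-340.2 x − 30.4 y = 18694.55
Solving: x ≈ -54.996, y ≈ 0.498 km (keep extra digits for the depth step; rounded: -55.0, 0.5).
Then from the Receiver 0 sphere: z² = 163.99² − (x − 99.4)² − (y − 21.3)² with x = -54.996, y = 0.498, so z ≈ 51.204 ≈ 51.2 km.
Check against Receiver 3 (with the unrounded solution): distance 65.06 ≈ 65.05 km. ✓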